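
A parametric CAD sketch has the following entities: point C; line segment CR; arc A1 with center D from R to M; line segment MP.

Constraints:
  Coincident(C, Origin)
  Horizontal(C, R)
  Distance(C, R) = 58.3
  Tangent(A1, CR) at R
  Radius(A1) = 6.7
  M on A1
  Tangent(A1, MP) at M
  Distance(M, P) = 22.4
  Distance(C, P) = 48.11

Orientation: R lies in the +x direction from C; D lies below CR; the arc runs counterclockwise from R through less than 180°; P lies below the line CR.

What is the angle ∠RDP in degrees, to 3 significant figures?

136°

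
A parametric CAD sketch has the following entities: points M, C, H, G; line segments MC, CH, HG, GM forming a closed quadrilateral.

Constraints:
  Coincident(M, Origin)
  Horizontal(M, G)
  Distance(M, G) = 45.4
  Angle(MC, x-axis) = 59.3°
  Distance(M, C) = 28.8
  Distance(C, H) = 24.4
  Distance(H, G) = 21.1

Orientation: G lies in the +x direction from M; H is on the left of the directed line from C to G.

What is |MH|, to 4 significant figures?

43.49

Checks: M.y = 0.00, G.y = 0.00 ✓; |CH| = 24.40 ✓; |HG| = 21.10 ✓.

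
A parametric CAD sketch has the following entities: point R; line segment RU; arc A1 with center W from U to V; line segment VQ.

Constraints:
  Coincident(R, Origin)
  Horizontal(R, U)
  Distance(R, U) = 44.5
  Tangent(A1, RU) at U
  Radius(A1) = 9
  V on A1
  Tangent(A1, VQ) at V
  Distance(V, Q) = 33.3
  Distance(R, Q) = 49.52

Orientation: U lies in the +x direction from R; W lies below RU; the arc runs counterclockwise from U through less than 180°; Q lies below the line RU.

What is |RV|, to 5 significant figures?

36.401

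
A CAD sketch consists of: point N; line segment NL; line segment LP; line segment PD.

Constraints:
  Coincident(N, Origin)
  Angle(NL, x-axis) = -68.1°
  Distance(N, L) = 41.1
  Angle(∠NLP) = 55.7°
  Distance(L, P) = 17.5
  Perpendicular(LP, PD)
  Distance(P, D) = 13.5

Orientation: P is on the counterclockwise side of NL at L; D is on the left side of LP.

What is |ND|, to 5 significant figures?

21.222

N is at the origin; NL runs at -68.1° with length 41.1, so L = 41.1·(cos -68.1°, sin -68.1°) = (15.330, -38.134). ∠NLP = 55.7°, so LP runs at -68.1° + (180° − 55.7°) = 56.200° from the x-axis; with |LP| = 17.5, P = L + 17.5·(cos 56.200°, sin 56.200°) = (25.065, -23.592). The perpendicularity gives PD at right angles to LP; with |PD| = 13.5 on the left of LP, D = P + 13.5·(-0.83098, 0.55630) = (13.847, -16.082). Then |ND| = |D − N| = 21.222.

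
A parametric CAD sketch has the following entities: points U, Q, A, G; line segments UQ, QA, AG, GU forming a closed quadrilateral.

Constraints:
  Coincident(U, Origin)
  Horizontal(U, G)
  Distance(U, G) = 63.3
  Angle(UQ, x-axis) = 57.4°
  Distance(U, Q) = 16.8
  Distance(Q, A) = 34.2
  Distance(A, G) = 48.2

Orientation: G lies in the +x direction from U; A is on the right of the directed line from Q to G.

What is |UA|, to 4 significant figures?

26.49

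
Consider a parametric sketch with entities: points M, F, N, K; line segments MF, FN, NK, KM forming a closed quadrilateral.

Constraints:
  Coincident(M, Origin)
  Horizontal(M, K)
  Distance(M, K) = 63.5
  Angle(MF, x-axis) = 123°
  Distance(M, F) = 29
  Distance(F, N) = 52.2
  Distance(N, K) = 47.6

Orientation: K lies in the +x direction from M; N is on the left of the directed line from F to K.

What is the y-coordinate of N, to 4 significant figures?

37.84

Checks: |FN| = 52.20 ✓; |NK| = 47.60 ✓.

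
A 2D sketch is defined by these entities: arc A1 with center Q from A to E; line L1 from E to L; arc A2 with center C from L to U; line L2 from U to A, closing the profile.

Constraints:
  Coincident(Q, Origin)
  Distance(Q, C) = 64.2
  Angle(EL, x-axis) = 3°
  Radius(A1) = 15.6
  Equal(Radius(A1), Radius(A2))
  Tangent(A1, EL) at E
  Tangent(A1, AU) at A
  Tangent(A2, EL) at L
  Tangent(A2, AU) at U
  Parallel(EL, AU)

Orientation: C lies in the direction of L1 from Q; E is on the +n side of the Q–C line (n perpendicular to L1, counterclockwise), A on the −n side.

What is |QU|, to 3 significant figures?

66.1

The slot axis is L1's direction at 3.0°, so u = (cos 3.0°, sin 3.0°) = (0.999, 0.0523) and n = (−sin 3.0°, cos 3.0°) = (-0.0523, 0.999). Q is at the origin and C lies 64.2 along u from Q, so C = 64.2·u = (64.1, 3.36). Tangency of A1 to both parallel lines with radius 15.6 puts E and A at Q ± 15.6·n: E = (-0.816, 15.6), A = (0.816, -15.6). Equal radii place L and U the same way about C: L = C + 15.6·n = (63.3, 18.9), U = C − 15.6·n = (64.9, -12.2). Then |QU| = |U − Q| = 66.1.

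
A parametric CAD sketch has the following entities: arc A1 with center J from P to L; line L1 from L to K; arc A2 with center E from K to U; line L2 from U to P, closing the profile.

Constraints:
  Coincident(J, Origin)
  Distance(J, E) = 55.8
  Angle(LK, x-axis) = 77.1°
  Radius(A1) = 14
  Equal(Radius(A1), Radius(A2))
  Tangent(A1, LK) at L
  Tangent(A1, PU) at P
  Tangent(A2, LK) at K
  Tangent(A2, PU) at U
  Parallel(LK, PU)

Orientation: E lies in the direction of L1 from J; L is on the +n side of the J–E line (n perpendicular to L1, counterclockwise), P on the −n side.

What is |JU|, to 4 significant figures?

57.53

Tangency of A1 to both parallel lines with radius 14.0 puts L and P at J ± 14.0·n: L = (-13.65, 3.126), P = (13.65, -3.126). Equal radii place K and U the same way about E: K = E + 14.0·n = (-1.189, 57.52), U = E − 14.0·n = (26.10, 51.27). Then |JU| = |U − J| = 57.53.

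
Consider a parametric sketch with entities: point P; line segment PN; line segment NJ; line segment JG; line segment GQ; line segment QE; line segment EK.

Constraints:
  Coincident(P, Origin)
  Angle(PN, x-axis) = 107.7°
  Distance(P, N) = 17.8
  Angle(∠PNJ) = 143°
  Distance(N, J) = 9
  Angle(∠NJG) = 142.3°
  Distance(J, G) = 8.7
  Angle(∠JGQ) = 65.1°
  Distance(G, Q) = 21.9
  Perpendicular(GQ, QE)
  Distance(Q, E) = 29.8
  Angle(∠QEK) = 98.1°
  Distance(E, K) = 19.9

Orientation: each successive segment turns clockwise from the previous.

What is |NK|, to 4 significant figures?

22.64

The perpendicularity gives QE at right angles to GQ, so QE runs at -171.9°; with |QE| = 29.8, E = (-21.56, 4.310). ∠QEK = 98.1° gives EK at 106.2° from the x-axis; with |EK| = 19.9, K = (-27.11, 23.42). Then |NK| = |K − N| = 22.64.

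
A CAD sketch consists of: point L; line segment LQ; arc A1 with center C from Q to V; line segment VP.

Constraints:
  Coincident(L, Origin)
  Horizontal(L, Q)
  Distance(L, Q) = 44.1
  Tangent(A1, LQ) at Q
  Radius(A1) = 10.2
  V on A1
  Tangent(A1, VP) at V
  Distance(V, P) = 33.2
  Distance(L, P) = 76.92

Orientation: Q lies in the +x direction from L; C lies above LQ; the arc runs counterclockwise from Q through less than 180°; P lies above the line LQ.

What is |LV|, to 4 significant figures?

53.41

Checks: |CV| = 10.20 ✓; ∠(CV, VP) = 90.00° ✓; |VP| = 33.20 ✓; |LP| = 76.92 ✓.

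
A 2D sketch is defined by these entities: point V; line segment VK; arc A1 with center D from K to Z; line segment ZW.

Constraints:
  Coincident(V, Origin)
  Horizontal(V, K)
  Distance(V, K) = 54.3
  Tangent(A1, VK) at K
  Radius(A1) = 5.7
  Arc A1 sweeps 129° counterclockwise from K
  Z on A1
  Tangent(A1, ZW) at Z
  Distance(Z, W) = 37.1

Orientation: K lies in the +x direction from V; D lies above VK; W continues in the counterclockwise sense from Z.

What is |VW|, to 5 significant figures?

52.009

On A1, K sits at bearing -90° from D; a 129° counterclockwise sweep puts Z at bearing 39°, so Z = D + 5.7·(cos 39°, sin 39°) = (58.730, 9.2871). A1 meets ZW tangentially, so DZ is at right angles to ZW, so ZW runs along (−sin 39°, cos 39°); with |ZW| = 37.1, W = (35.382, 38.119). Then |VW| = |W − V| = 52.009.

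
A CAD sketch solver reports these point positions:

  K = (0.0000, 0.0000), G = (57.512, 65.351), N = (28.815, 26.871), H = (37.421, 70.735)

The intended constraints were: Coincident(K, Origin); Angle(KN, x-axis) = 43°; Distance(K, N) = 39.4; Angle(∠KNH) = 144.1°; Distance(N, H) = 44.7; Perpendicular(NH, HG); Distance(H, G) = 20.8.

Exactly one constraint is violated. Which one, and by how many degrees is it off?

Perpendicular(NH, HG) — off by 3.90°.

K = (0.00, 0.00) ✓; KN at 43.00° ✓; |KN| = 39.40 ✓; ∠KNH = 144.1° ✓; |NH| = 44.70 ✓; ∠(NH, HG) = 93.90° ✗; |HG| = 20.80 ✓.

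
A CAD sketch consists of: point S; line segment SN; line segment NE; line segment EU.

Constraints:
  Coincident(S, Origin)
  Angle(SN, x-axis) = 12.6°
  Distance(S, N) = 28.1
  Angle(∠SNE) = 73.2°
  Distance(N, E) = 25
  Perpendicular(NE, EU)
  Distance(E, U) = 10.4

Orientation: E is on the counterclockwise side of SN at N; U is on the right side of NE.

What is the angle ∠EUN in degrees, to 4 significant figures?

67.41°

S is at the origin; SN runs at 12.6° with length 28.1, so N = 28.1·(cos 12.6°, sin 12.6°) = (27.42, 6.130). ∠SNE = 73.2°, so NE runs at 12.6° + (180° − 73.2°) = 119.4° from the x-axis; with |NE| = 25.0, E = N + 25.0·(cos 119.4°, sin 119.4°) = (15.15, 27.91). The perpendicularity gives EU at right angles to NE; with |EU| = 10.4 on the right of NE, U = E + 10.4·(0.8712, 0.4909) = (24.21, 33.02). Then cos ∠EUN = UE·UN / (|UE||UN|), giving 67.41°.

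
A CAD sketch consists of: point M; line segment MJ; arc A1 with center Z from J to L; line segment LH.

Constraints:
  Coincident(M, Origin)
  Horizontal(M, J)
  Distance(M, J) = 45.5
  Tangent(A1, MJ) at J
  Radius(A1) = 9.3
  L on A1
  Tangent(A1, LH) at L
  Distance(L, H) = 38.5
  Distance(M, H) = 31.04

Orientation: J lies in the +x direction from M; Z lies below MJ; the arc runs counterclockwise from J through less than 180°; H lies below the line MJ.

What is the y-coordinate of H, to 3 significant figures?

-29.0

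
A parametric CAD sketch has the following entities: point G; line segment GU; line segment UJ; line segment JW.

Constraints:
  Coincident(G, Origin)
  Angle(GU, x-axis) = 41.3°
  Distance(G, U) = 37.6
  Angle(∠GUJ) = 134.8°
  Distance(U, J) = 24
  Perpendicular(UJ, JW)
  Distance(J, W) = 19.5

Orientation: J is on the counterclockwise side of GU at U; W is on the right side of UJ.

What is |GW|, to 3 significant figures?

68.4

G is at the origin; GU runs at 41.3° with length 37.6, so U = 37.6·(cos 41.3°, sin 41.3°) = (28.2, 24.8). ∠GUJ = 134.8°, so UJ runs at 41.3° + (180° − 134.8°) = 86.5° from the x-axis; with |UJ| = 24.0, J = U + 24.0·(cos 86.5°, sin 86.5°) = (29.7, 48.8). The perpendicularity gives JW at right angles to UJ; with |JW| = 19.5 on the right of UJ, W = J + 19.5·(0.998, -0.0610) = (49.2, 47.6). Then |GW| = |W − G| = 68.4.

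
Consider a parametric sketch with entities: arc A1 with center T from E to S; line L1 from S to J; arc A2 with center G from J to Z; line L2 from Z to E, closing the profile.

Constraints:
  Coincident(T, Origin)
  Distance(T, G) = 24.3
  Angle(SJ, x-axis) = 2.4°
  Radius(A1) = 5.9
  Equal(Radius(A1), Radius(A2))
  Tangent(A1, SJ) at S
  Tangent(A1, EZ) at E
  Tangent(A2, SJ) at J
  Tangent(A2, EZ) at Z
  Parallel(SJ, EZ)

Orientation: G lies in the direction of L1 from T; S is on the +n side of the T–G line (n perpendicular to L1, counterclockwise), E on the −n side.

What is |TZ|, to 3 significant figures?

25.0

Tangency of A1 to both parallel lines with radius 5.9 puts S and E at T ± 5.9·n: S = (-0.247, 5.89), E = (0.247, -5.89). Equal radii place J and Z the same way about G: J = G + 5.9·n = (24.0, 6.91), Z = G − 5.9·n = (24.5, -4.88). Then |TZ| = |Z − T| = 25.0.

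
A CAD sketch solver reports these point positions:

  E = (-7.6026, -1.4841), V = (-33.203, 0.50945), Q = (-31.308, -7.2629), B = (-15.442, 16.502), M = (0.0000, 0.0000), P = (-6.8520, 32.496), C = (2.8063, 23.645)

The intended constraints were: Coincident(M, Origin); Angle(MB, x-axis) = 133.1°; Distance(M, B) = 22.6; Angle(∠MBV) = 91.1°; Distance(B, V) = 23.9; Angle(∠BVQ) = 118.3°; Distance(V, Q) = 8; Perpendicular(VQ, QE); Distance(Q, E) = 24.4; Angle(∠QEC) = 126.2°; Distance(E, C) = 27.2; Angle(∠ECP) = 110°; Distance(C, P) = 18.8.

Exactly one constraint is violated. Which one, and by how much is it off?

Distance(C, P) = 18.8 — off by 5.70.

M = (0.00, 0.00) ✓; MB at 133.1° ✓; |MB| = 22.60 ✓; ∠MBV = 91.10° ✓; |BV| = 23.90 ✓; ∠BVQ = 118.3° ✓; |VQ| = 8.000 ✓; ∠(VQ, QE) = 90.00° ✓; |QE| = 24.40 ✓; ∠QEC = 126.2° ✓; |EC| = 27.20 ✓; ∠ECP = 110.0° ✓; |CP| = 13.10 ✗.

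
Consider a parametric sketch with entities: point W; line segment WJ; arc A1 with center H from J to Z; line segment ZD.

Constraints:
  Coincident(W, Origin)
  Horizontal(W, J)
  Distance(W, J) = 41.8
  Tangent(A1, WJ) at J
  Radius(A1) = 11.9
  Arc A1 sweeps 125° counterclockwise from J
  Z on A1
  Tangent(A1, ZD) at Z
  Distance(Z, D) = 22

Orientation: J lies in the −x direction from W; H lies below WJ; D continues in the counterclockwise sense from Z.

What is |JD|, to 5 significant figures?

36.859

W is at the origin; W and J share the same y with |WJ| = 41.8 and J on the −x side, so J = (-41.800, 0.0000). The tangent condition forces HJ to be normal to WJ, so H = J + (0, -11.9) = (-41.800, -11.900). On A1, J sits at bearing 90° from H; a 125° counterclockwise sweep puts Z at bearing 215°, so Z = H + 11.9·(cos 215°, sin 215°) = (-51.548, -18.726). A1 meets ZD tangentially, so HZ is at right angles to ZD, so ZD runs along (−sin 215°, cos 215°); with |ZD| = 22.0, D = (-38.929, -36.747). Then |JD| = |D − J| = 36.859.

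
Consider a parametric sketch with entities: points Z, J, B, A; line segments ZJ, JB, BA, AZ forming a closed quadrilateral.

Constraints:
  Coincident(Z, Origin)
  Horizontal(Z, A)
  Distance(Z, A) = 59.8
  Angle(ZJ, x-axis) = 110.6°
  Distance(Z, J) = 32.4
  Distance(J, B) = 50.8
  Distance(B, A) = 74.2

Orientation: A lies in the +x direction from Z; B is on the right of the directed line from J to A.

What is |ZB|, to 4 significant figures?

23.49

Checks: |JB| = 50.80 ✓; |BA| = 74.20 ✓.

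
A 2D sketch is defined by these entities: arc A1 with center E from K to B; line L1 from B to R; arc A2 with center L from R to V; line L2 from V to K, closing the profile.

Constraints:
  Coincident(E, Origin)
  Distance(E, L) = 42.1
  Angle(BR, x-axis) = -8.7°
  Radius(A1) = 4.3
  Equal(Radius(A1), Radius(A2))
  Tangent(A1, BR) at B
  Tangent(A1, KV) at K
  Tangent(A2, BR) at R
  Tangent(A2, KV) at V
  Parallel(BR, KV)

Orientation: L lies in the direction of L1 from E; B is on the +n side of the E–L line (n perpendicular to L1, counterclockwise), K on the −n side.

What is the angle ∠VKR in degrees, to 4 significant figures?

11.55°

Tangency of A1 to both parallel lines with radius 4.3 puts B and K at E ± 4.3·n: B = (0.6504, 4.251), K = (-0.6504, -4.251). Equal radii place R and V the same way about L: R = L + 4.3·n = (42.27, -2.118), V = L − 4.3·n = (40.97, -10.62). Then cos ∠VKR = KV·KR / (|KV||KR|), giving 11.55°.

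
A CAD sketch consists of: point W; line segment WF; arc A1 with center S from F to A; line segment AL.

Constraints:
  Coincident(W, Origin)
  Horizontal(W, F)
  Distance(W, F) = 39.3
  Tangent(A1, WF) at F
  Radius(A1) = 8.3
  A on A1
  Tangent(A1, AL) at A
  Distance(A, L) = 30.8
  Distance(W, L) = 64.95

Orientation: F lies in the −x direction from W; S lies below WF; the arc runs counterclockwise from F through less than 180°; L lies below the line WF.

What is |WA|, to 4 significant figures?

47.91

W is at the origin; WF is horizontal with |WF| = 39.3 and F on the −x side, so F = (-39.30, 0.000). Since A1 is tangent to WF there, SF ⟂ WF, so S = F + (0, -8.3) = (-39.30, -8.300). Since SA ⟂ AL (tangency), |SL| = √(8.3² + 30.8²) = 31.90 regardless of where A sits on A1. So L lies on both circle(W, 64.95) and circle(S, 31.90); the below-WF intersection is L = (-53.46, -36.88). A is the foot of the tangent from L: A = (-47.44, -6.677).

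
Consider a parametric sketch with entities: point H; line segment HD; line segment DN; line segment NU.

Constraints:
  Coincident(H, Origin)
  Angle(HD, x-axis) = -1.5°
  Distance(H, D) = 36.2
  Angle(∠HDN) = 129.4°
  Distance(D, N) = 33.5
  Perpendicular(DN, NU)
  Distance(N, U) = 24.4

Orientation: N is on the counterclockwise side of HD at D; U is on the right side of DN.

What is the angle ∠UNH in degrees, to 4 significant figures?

116.3°

H is at the origin; HD runs at -1.5° with length 36.2, so D = 36.2·(cos -1.5°, sin -1.5°) = (36.19, -0.9476). ∠HDN = 129.4°, so DN runs at -1.5° + (180° − 129.4°) = 49.10° from the x-axis; with |DN| = 33.5, N = D + 33.5·(cos 49.10°, sin 49.10°) = (58.12, 24.37). DN ⟂ NU; with |NU| = 24.4 on the right of DN, U = N + 24.4·(0.7559, -0.6547) = (76.56, 8.398). Then cos ∠UNH = NU·NH / (|NU||NH|), giving 116.3°.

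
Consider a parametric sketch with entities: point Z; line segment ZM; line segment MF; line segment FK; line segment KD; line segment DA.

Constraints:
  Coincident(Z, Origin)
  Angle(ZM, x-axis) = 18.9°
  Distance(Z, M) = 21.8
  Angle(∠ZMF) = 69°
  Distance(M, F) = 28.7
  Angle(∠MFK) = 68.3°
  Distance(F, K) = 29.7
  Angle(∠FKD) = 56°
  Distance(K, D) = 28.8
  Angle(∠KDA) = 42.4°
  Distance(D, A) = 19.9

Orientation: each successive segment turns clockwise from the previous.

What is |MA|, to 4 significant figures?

22.48

Z is at the origin; ZM runs at 18.9° with length 21.8, so M = (20.62, 7.061). ∠ZMF = 69.0° gives MF at -92.10° from the x-axis; with |MF| = 28.7, F = (19.57, -21.62). ∠MFK = 68.3° gives FK at 156.2° from the x-axis; with |FK| = 29.7, K = (-7.601, -9.634). ∠FKD = 56.0° gives KD at 32.20° from the x-axis; with |KD| = 28.8, D = (16.77, 5.713). ∠KDA = 42.4° gives DA at -105.4° from the x-axis; with |DA| = 19.9, A = (11.48, -13.47). Then |MA| = |A − M| = 22.48.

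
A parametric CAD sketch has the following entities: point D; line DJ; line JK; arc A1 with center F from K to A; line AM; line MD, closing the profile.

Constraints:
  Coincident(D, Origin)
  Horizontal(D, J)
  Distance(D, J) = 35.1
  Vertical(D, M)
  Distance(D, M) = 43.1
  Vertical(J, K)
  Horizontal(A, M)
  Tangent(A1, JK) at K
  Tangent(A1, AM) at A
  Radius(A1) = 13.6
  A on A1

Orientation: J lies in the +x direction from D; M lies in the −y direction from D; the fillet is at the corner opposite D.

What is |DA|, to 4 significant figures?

48.16

The virtual corner opposite D is at (35.10, -43.10). A1 meets JK tangentially, so FK is at right angles to JK and since A1 is tangent to AM there, FA ⟂ AM, with radius 13.6, so the center F sits 13.6 in from both sides at F = (21.50, -29.50). That places the tangent points at K = (35.10, -29.50) on JK and A = (21.50, -43.10) on AM. Then |DA| = |A − D| = 48.16.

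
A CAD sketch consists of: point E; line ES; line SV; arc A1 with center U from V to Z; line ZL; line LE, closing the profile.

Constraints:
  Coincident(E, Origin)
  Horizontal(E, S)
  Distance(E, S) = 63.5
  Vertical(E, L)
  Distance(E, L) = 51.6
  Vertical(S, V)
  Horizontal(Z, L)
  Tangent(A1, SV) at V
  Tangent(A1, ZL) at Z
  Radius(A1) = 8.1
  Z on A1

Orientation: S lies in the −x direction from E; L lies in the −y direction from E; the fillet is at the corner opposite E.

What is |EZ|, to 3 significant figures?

75.7

The virtual corner opposite E is at (-63.5, -51.6). Since A1 is tangent to SV there, UV ⟂ SV and A1 meets ZL tangentially, so UZ is at right angles to ZL, with radius 8.1, so the center U sits 8.1 in from both sides at U = (-55.4, -43.5). That places the tangent points at V = (-63.5, -43.5) on SV and Z = (-55.4, -51.6) on ZL. Then |EZ| = |Z − E| = 75.7.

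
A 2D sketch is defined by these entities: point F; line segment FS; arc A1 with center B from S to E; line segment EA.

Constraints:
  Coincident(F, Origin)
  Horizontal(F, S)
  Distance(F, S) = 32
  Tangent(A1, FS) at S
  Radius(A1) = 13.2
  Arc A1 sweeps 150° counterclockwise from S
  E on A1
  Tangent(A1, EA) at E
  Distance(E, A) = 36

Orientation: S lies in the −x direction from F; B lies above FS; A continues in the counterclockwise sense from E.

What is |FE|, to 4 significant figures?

35.38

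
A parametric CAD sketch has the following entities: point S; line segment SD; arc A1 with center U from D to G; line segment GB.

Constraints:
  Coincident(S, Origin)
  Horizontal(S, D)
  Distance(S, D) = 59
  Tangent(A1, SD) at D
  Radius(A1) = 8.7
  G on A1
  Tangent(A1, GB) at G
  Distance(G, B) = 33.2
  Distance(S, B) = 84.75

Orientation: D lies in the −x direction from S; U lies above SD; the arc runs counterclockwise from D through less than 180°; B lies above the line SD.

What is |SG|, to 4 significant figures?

54.64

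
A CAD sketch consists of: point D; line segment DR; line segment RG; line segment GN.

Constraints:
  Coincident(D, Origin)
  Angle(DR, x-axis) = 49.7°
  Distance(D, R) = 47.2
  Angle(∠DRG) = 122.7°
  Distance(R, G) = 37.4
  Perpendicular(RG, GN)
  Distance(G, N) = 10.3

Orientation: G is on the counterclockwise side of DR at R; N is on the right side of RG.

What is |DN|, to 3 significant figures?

80.4

∠DRG = 122.7°, so RG runs at 49.7° + (180° − 122.7°) = 107° from the x-axis; with |RG| = 37.4, G = R + 37.4·(cos 107°, sin 107°) = (19.6, 71.8). RG is perpendicular to GN; with |GN| = 10.3 on the right of RG, N = G + 10.3·(0.956, 0.292) = (29.4, 74.8). Then |DN| = |N − D| = 80.4.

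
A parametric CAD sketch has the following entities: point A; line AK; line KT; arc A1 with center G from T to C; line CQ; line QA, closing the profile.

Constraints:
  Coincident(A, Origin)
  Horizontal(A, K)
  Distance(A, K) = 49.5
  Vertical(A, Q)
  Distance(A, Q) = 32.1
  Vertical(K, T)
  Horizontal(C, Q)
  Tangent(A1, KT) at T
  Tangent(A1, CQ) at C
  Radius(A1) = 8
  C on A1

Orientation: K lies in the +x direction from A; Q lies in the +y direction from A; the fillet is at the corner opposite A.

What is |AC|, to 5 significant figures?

52.466

A is at the origin; AK is horizontal with |AK| = 49.5 and K on the +x side, so K = (49.500, 0.0000). AQ is vertical with |AQ| = 32.1 and Q on the +y side, so Q = (0.0000, 32.100). The virtual corner opposite A is at (49.500, 32.100). Since A1 is tangent to KT there, GT ⟂ KT and A1 meets CQ tangentially, so GC is at right angles to CQ, with radius 8.0, so the center G sits 8.0 in from both sides at G = (41.500, 24.100). That places the tangent points at T = (49.500, 24.100) on KT and C = (41.500, 32.100) on CQ. Then |AC| = |C − A| = 52.466.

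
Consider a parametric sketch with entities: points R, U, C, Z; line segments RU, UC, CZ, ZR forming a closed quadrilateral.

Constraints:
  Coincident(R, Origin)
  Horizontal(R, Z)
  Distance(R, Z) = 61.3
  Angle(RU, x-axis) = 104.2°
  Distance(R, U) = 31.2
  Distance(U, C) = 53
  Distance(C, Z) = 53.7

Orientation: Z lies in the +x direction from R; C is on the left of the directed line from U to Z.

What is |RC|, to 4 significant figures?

64.96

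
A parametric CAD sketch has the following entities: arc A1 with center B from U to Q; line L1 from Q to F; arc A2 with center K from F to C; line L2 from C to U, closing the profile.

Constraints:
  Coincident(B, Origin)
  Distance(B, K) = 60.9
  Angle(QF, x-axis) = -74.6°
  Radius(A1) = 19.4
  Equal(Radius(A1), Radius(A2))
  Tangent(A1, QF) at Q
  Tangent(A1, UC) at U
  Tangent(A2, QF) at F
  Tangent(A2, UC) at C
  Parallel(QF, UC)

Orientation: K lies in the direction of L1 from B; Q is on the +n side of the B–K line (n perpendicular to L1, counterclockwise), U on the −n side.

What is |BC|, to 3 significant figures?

63.9

Tangency of A1 to both parallel lines with radius 19.4 puts Q and U at B ± 19.4·n: Q = (18.7, 5.15), U = (-18.7, -5.15). Equal radii place F and C the same way about K: F = K + 19.4·n = (34.9, -53.6), C = K − 19.4·n = (-2.53, -63.9). Then |BC| = |C − B| = 63.9.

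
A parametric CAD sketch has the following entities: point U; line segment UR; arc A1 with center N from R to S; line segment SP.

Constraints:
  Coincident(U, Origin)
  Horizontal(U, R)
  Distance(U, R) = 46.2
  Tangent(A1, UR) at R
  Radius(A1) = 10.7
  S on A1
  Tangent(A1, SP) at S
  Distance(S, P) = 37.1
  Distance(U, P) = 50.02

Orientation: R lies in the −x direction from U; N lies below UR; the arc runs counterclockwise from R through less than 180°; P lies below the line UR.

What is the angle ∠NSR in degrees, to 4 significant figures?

20.56°

Checks: |NS| = 10.70 ✓; ∠(NS, SP) = 90.00° ✓; |SP| = 37.10 ✓; |UP| = 50.02 ✓.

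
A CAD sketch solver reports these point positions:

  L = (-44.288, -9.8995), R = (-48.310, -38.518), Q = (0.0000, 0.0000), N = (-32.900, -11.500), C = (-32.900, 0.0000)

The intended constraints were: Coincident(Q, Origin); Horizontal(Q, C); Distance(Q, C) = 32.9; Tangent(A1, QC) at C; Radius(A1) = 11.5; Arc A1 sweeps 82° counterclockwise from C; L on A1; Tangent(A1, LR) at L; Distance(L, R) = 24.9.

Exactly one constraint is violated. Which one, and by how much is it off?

Distance(L, R) = 24.9 — off by 4.00.

Q = (0.00, 0.00) ✓; Q.y = 0.00, C.y = 0.00 ✓; |QC| = 32.90 ✓; ∠(NC, CQ) = 90.00° ✓; |NC| = 11.50 ✓; bearing(N→L) − bearing(N→C) = 82.00° ✓; |NL| = 11.50 ✓; ∠(NL, LR) = 90.00° ✓; |LR| = 28.90 ✗.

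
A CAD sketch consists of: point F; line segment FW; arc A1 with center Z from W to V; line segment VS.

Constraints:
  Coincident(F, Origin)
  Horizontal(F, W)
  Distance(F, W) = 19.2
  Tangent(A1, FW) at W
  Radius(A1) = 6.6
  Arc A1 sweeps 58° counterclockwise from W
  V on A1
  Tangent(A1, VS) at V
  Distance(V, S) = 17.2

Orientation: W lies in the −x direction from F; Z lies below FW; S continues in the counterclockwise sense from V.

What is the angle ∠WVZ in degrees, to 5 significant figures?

61.000°

F is at the origin; FW is horizontal with |FW| = 19.2 and W on the −x side, so W = (-19.200, 0.0000). A1 meets FW tangentially, so ZW is at right angles to FW, so Z = W + (0, -6.6) = (-19.200, -6.6000). On A1, W sits at bearing 90° from Z; a 58° counterclockwise sweep puts V at bearing 148°, so V = Z + 6.6·(cos 148°, sin 148°) = (-24.797, -3.1025). Then cos ∠WVZ = VW·VZ / (|VW||VZ|), giving 61.000°.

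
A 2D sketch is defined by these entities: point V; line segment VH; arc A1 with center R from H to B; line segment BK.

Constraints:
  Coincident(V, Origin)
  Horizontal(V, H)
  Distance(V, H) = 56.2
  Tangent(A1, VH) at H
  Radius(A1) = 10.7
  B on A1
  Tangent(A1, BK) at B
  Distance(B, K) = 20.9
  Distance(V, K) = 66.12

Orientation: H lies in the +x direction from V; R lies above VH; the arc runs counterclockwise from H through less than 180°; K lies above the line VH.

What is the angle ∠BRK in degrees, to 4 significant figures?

62.89°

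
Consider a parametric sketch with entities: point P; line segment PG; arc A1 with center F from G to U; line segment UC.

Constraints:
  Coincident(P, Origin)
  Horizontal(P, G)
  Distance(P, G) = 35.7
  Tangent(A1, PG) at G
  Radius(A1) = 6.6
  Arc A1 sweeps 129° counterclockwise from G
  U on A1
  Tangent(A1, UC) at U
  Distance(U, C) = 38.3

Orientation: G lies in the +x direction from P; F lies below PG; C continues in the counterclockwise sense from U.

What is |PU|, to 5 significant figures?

32.407

P is at the origin; PG is horizontal with |PG| = 35.7 and G on the +x side, so G = (35.700, 0.0000). A1 meets PG tangentially, so FG is at right angles to PG, so F = G + (0, -6.6) = (35.700, -6.6000). On A1, G sits at bearing 90° from F; a 129° counterclockwise sweep puts U at bearing 219°, so U = F + 6.6·(cos 219°, sin 219°) = (30.571, -10.754). Then |PU| = |U − P| = 32.407.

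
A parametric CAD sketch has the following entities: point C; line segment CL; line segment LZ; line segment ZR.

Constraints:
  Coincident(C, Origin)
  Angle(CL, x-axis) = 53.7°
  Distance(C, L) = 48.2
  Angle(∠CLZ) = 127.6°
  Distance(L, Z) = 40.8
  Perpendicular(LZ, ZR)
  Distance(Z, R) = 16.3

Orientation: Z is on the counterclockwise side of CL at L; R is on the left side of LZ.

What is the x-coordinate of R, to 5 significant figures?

1.5599

C is at the origin; CL runs at 53.7° with length 48.2, so L = 48.2·(cos 53.7°, sin 53.7°) = (28.535, 38.846). ∠CLZ = 127.6°, so LZ runs at 53.7° + (180° − 127.6°) = 106.10° from the x-axis; with |LZ| = 40.8, Z = L + 40.8·(cos 106.10°, sin 106.10°) = (17.221, 78.046). LZ is perpendicular to ZR; with |ZR| = 16.3 on the left of LZ, R = Z + 16.3·(-0.96078, -0.27731) = (1.5599, 73.525). So R.x = 1.5599.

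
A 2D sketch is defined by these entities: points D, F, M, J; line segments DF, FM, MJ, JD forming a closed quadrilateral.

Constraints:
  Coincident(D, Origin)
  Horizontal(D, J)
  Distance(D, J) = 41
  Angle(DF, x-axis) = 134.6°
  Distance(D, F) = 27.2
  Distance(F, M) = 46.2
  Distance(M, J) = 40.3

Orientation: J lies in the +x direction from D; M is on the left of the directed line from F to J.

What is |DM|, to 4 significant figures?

43.55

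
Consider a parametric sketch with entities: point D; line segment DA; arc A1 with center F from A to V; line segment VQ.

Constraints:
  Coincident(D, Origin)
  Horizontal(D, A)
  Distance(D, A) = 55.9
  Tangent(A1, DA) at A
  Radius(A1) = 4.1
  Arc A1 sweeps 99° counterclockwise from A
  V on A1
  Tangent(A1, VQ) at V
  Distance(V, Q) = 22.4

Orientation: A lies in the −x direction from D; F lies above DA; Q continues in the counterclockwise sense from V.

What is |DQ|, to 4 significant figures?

61.53

D is at the origin; D and A share the same y with |DA| = 55.9 and A on the −x side, so A = (-55.90, 0.000). The tangent condition forces FA to be normal to DA, so F = A + (0, 4.1) = (-55.90, 4.100). On A1, A sits at bearing -90° from F; a 99° counterclockwise sweep puts V at bearing 9°, so V = F + 4.1·(cos 9°, sin 9°) = (-51.85, 4.741). Since A1 is tangent to VQ there, FV ⟂ VQ, so VQ runs along (−sin 9°, cos 9°); with |VQ| = 22.4, Q = (-55.35, 26.87). Then |DQ| = |Q − D| = 61.53.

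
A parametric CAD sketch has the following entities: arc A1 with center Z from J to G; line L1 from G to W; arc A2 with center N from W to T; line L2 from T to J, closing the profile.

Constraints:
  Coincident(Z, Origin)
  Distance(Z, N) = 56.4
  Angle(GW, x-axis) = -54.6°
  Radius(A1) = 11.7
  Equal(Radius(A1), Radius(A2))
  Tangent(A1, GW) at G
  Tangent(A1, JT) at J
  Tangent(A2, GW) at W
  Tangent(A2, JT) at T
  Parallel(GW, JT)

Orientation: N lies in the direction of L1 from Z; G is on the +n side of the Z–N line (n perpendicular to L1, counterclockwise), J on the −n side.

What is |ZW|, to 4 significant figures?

57.60

The slot axis is L1's direction at -54.6°, so u = (cos -54.6°, sin -54.6°) = (0.5793, -0.8151) and n = (−sin -54.6°, cos -54.6°) = (0.8151, 0.5793). Z is at the origin and N lies 56.4 along u from Z, so N = 56.4·u = (32.67, -45.97). Tangency of A1 to both parallel lines with radius 11.7 puts G and J at Z ± 11.7·n: G = (9.537, 6.778), J = (-9.537, -6.778). Equal radii place W and T the same way about N: W = N + 11.7·n = (42.21, -39.20), T = N − 11.7·n = (23.13, -52.75). Then |ZW| = |W − Z| = 57.60.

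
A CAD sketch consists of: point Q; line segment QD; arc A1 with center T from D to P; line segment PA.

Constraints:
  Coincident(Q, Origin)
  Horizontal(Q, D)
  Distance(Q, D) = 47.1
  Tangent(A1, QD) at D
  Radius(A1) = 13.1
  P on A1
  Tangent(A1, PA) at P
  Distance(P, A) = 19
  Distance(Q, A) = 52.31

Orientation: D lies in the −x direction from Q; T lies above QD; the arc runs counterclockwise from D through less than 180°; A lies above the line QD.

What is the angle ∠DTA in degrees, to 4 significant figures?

159.7°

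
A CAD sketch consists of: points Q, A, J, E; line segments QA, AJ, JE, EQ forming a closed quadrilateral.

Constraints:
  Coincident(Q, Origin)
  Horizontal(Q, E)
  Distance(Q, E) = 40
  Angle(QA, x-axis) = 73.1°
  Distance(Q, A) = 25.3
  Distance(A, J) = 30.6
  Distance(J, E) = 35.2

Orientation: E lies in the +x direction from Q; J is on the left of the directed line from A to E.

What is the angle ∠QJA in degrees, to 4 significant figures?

23.57°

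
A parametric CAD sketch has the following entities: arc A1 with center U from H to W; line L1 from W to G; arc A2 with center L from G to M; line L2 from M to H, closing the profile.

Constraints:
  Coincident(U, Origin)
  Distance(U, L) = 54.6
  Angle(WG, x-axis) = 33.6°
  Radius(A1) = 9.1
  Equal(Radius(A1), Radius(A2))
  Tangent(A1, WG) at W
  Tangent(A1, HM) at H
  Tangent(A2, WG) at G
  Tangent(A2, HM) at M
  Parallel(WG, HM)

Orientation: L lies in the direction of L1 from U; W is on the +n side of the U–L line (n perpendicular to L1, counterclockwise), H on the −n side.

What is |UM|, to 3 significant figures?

55.4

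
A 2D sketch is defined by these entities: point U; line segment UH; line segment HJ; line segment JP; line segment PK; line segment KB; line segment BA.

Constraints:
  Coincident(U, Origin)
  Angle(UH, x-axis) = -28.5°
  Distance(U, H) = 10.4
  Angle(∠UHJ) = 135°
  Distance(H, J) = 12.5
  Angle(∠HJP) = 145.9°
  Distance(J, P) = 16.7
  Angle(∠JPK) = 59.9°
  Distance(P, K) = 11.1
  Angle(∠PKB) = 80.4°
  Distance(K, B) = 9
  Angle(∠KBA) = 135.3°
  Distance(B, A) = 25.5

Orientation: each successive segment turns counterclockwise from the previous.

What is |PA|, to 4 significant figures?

26.22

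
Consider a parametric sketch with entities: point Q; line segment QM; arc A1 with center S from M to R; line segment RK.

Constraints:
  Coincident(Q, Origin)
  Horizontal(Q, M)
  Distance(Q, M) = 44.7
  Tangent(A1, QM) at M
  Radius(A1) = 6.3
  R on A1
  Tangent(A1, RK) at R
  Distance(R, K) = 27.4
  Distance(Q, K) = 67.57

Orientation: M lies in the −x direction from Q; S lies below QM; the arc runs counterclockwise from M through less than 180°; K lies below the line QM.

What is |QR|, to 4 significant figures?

50.68

Q is at the origin; Q and M share the same y with |QM| = 44.7 and M on the −x side, so M = (-44.70, 0.000). A1 meets QM tangentially, so SM is at right angles to QM, so S = M + (0, -6.3) = (-44.70, -6.300). Since SR ⟂ RK (tangency), |SK| = √(6.3² + 27.4²) = 28.11 regardless of where R sits on A1. So K lies on both circle(Q, 67.57) and circle(S, 28.11); the below-QM intersection is K = (-60.90, -29.28). R is the foot of the tangent from K: R = (-50.53, -3.917).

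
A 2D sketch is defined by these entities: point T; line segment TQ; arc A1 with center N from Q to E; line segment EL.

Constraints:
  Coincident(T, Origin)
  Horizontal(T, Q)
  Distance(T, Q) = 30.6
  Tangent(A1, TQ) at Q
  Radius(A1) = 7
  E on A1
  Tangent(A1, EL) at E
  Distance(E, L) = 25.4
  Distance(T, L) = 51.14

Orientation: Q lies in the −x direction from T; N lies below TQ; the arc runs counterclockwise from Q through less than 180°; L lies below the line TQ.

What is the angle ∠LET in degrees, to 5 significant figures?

105.61°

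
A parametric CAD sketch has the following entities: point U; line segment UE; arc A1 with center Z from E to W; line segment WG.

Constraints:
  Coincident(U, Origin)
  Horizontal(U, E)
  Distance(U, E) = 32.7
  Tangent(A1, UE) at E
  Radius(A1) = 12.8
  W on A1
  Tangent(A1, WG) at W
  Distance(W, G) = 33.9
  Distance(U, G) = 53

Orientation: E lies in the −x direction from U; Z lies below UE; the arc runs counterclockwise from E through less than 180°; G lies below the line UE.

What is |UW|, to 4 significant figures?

47.61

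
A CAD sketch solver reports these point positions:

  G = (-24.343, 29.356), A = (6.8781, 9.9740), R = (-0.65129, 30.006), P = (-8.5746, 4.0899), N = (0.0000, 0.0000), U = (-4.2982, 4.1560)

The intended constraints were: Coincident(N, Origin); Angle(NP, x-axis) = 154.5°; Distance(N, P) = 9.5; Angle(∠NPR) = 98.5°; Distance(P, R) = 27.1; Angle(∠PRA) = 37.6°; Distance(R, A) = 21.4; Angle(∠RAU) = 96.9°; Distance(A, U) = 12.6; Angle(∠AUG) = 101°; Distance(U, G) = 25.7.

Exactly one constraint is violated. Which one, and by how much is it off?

Distance(U, G) = 25.7 — off by 6.50.

N = (0.00, 0.00) ✓; NP at 154.5° ✓; |NP| = 9.500 ✓; ∠NPR = 98.50° ✓; |PR| = 27.10 ✓; ∠PRA = 37.60° ✓; |RA| = 21.40 ✓; ∠RAU = 96.90° ✓; |AU| = 12.60 ✓; ∠AUG = 101.0° ✓; |UG| = 32.20 ✗.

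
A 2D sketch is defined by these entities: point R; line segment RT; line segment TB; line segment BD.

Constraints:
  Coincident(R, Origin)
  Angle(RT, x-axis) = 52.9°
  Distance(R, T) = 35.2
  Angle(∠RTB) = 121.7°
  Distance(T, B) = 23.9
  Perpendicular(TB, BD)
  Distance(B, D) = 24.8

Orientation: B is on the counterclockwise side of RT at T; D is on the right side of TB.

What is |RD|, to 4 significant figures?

69.25

R is at the origin; RT runs at 52.9° with length 35.2, so T = 35.2·(cos 52.9°, sin 52.9°) = (21.23, 28.07). ∠RTB = 121.7°, so TB runs at 52.9° + (180° − 121.7°) = 111.2° from the x-axis; with |TB| = 23.9, B = T + 23.9·(cos 111.2°, sin 111.2°) = (12.59, 50.36). TB is perpendicular to BD; with |BD| = 24.8 on the right of TB, D = B + 24.8·(0.9323, 0.3616) = (35.71, 59.33). Then |RD| = |D − R| = 69.25.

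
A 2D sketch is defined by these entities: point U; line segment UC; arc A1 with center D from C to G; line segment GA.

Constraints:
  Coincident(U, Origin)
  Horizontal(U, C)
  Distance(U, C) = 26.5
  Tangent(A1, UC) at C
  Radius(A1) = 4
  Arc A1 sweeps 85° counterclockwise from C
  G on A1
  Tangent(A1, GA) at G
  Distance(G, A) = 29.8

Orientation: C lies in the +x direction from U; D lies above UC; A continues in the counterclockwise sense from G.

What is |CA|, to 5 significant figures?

33.982

U is at the origin; U and C share the same y with |UC| = 26.5 and C on the +x side, so C = (26.500, 0.0000). Since A1 is tangent to UC there, DC ⟂ UC, so D = C + (0, 4) = (26.500, 4.0000). On A1, C sits at bearing -90° from D; an 85° counterclockwise sweep puts G at bearing -5°, so G = D + 4.0·(cos -5°, sin -5°) = (30.485, 3.6514). Tangency of A1 to GA means the radius DG is perpendicular to GA, so GA runs along (−sin -5°, cos -5°); with |GA| = 29.8, A = (33.082, 33.338). Then |CA| = |A − C| = 33.982.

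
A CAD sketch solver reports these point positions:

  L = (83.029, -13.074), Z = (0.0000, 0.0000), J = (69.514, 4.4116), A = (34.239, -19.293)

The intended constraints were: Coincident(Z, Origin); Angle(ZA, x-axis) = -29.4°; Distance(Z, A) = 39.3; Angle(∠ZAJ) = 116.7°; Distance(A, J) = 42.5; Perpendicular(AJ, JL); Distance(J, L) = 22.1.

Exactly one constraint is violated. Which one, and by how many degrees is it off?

Perpendicular(AJ, JL) — off by 3.80°.

Z = (0.00, 0.00) ✓; ZA at -29.40° ✓; |ZA| = 39.30 ✓; ∠ZAJ = 116.7° ✓; |AJ| = 42.50 ✓; ∠(AJ, JL) = 86.20° ✗; |JL| = 22.10 ✓.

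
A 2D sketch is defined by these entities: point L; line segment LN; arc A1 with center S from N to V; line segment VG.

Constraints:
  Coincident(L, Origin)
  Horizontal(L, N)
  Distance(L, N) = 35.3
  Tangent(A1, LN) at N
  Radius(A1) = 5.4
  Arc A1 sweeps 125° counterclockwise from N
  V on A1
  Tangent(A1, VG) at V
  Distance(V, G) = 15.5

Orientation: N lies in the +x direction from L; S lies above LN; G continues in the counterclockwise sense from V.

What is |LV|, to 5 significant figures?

40.622

L is at the origin; LN is horizontal with |LN| = 35.3 and N on the +x side, so N = (35.300, 0.0000). Since A1 is tangent to LN there, SN ⟂ LN, so S = N + (0, 5.4) = (35.300, 5.4000). On A1, N sits at bearing -90° from S; a 125° counterclockwise sweep puts V at bearing 35°, so V = S + 5.4·(cos 35°, sin 35°) = (39.723, 8.4973). Then |LV| = |V − L| = 40.622.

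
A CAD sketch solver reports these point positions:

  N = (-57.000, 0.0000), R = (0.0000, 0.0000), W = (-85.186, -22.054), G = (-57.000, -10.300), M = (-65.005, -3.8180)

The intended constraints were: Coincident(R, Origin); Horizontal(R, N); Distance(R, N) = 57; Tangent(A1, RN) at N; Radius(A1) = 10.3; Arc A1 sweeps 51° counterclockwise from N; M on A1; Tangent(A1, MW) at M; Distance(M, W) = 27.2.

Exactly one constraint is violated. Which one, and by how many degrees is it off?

Tangent(A1, MW) at M — off by 8.90°.

R = (0.00, 0.00) ✓; R.y = 0.00, N.y = 0.00 ✓; |RN| = 57.00 ✓; ∠(GN, NR) = 90.00° ✓; |GN| = 10.30 ✓; bearing(G→M) − bearing(G→N) = 51.00° ✓; |GM| = 10.30 ✓; ∠(GM, MW) = 98.90° ✗; |MW| = 27.20 ✓.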